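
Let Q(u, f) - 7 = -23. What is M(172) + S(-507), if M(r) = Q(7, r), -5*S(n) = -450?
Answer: 74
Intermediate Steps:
Q(u, f) = -16 (Q(u, f) = 7 - 23 = -16)
S(n) = 90 (S(n) = -1/5*(-450) = 90)
M(r) = -16
M(172) + S(-507) = -16 + 90 = 74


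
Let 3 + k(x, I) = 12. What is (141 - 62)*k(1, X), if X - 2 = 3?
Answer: 711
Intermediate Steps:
X = 5 (X = 2 + 3 = 5)
k(x, I) = 9 (k(x, I) = -3 + 12 = 9)
(141 - 62)*k(1, X) = (141 - 62)*9 = 79*9 = 711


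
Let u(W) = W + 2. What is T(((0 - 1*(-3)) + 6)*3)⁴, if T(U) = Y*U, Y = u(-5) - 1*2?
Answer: 332150625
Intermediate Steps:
u(W) = 2 + W
Y = -5 (Y = (2 - 5) - 1*2 = -3 - 2 = -5)
T(U) = -5*U
T(((0 - 1*(-3)) + 6)*3)⁴ = (-5*((0 - 1*(-3)) + 6)*3)⁴ = (-5*((0 + 3) + 6)*3)⁴ = (-5*(3 + 6)*3)⁴ = (-45*3)⁴ = (-5*27)⁴ = (-135)⁴ = 332150625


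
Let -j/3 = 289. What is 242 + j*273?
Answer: -236449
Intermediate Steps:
j = -867 (j = -3*289 = -867)
242 + j*273 = 242 - 867*273 = 242 - 236691 = -236449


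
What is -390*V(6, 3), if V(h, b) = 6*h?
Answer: -14040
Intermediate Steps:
-390*V(6, 3) = -2340*6 = -390*36 = -14040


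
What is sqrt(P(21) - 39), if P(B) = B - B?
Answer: I*sqrt(39) ≈ 6.245*I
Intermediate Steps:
P(B) = 0
sqrt(P(21) - 39) = sqrt(0 - 39) = sqrt(-39) = I*sqrt(39)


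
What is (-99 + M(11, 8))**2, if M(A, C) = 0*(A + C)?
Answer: 9801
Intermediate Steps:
M(A, C) = 0
(-99 + M(11, 8))**2 = (-99 + 0)**2 = (-99)**2 = 9801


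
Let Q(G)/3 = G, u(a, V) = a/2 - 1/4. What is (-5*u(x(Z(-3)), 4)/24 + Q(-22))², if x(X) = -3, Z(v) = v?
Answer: 39702601/9216 ≈ 4308.0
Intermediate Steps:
u(a, V) = -¼ + a/2 (u(a, V) = a*(½) - 1*¼ = a/2 - ¼ = -¼ + a/2)
Q(G) = 3*G
(-5*u(x(Z(-3)), 4)/24 + Q(-22))² = (-5*(-¼ + (½)*(-3))/24 + 3*(-22))² = (-5*(-¼ - 3/2)/24 - 66)² = (-(-35)/(4*24) - 66)² = (-5*(-7/96) - 66)² = (35/96 - 66)² = (-6301/96)² = 39702601/9216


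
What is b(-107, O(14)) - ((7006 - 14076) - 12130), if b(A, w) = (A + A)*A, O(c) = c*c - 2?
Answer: 42098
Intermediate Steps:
O(c) = -2 + c**2 (O(c) = c**2 - 2 = -2 + c**2)
b(A, w) = 2*A**2 (b(A, w) = (2*A)*A = 2*A**2)
b(-107, O(14)) - ((7006 - 14076) - 12130) = 2*(-107)**2 - ((7006 - 14076) - 12130) = 2*11449 - (-7070 - 12130) = 22898 - 1*(-19200) = 22898 + 19200 = 42098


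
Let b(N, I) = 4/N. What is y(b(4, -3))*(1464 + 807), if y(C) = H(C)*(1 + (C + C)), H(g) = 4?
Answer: 27252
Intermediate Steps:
y(C) = 4 + 8*C (y(C) = 4*(1 + (C + C)) = 4*(1 + 2*C) = 4 + 8*C)
y(b(4, -3))*(1464 + 807) = (4 + 8*(4/4))*(1464 + 807) = (4 + 8*(4*(¼)))*2271 = (4 + 8*1)*2271 = (4 + 8)*2271 = 12*2271 = 27252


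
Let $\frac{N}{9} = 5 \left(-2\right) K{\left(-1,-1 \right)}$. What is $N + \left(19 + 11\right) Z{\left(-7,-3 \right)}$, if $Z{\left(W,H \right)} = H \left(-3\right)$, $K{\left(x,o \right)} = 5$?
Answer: $-180$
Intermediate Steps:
$N = -450$ ($N = 9 \cdot 5 \left(-2\right) 5 = 9 \left(\left(-10\right) 5\right) = 9 \left(-50\right) = -450$)
$Z{\left(W,H \right)} = - 3 H$
$N + \left(19 + 11\right) Z{\left(-7,-3 \right)} = -450 + \left(19 + 11\right) \left(\left(-3\right) \left(-3\right)\right) = -450 + 30 \cdot 9 = -450 + 270 = -180$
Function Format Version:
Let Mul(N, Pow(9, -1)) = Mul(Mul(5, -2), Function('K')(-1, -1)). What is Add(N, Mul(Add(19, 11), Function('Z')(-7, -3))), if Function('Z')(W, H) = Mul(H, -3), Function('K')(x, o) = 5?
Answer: -180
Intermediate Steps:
N = -450 (N = Mul(9, Mul(Mul(5, -2), 5)) = Mul(9, Mul(-10, 5)) = Mul(9, -50) = -450)
Function('Z')(W, H) = Mul(-3, H)
Add(N, Mul(Add(19, 11), Function('Z')(-7, -3))) = Add(-450, Mul(Add(19, 11), Mul(-3, -3))) = Add(-450, Mul(30, 9)) = Add(-450, 270) = -180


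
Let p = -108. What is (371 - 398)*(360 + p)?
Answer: -6804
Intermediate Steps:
(371 - 398)*(360 + p) = (371 - 398)*(360 - 108) = -27*252 = -6804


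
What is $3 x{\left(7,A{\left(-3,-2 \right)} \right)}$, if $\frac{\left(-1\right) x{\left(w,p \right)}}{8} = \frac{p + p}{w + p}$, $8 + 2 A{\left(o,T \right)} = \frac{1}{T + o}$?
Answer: $\frac{1968}{29} \approx 67.862$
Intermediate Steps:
$A{\left(o,T \right)} = -4 + \frac{1}{2 \left(T + o\right)}$
$x{\left(w,p \right)} = - \frac{16 p}{p + w}$ ($x{\left(w,p \right)} = - 8 \frac{p + p}{w + p} = - 8 \frac{2 p}{p + w} = - \frac{16 p}{p + w}$)
$3 x{\left(7,A{\left(-3,-2 \right)} \right)} = 3 \left(- \frac{16 \frac{\frac{1}{2} - -8 - -12}{-2 - 3}}{\frac{\frac{1}{2} - -8 - -12}{-2 - 3} + 7}\right) = 3 \left(- \frac{16 \frac{\frac{1}{2} + 8 + 12}{-5}}{\frac{\frac{1}{2} + 8 + 12}{-5} + 7}\right) = 3 \left(- \frac{16 \left(\left(- \frac{1}{5}\right) \frac{41}{2}\right)}{\left(- \frac{1}{5}\right) \frac{41}{2} + 7}\right) = 3 \left(\left(-16\right) \left(- \frac{41}{10}\right) \frac{1}{- \frac{41}{10} + 7}\right) = 3 \left(\left(-16\right) \left(- \frac{41}{10}\right) \frac{1}{\frac{29}{10}}\right) = 3 \left(\left(-16\right) \left(- \frac{41}{10}\right) \frac{10}{29}\right) = 3 \cdot \frac{656}{29} = \frac{1968}{29}$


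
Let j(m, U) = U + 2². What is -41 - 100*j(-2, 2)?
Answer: -641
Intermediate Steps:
j(m, U) = 4 + U (j(m, U) = U + 4 = 4 + U)
-41 - 100*j(-2, 2) = -41 - 100*(4 + 2) = -41 - 100*6 = -41 - 600 = -641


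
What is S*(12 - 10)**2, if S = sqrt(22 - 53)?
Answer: 4*I*sqrt(31) ≈ 22.271*I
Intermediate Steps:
S = I*sqrt(31) (S = sqrt(-31) = I*sqrt(31) ≈ 5.5678*I)
S*(12 - 10)**2 = (I*sqrt(31))*(12 - 10)**2 = (I*sqrt(31))*2**2 = (I*sqrt(31))*4 = 4*I*sqrt(31)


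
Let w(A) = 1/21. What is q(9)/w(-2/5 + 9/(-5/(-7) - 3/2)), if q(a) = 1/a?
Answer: 7/3 ≈ 2.3333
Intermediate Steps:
w(A) = 1/21
q(9)/w(-2/5 + 9/(-5/(-7) - 3/2)) = 1/(9*(1/21)) = (⅑)*21 = 7/3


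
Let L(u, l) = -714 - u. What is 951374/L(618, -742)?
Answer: -475687/666 ≈ -714.25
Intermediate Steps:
951374/L(618, -742) = 951374/(-714 - 1*618) = 951374/(-714 - 618) = 951374/(-1332) = 951374*(-1/1332) = -475687/666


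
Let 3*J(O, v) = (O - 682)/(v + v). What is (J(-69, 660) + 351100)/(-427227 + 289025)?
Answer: -32333843/12727440 ≈ -2.5405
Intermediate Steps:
J(O, v) = (-682 + O)/(6*v) (J(O, v) = ((O - 682)/(v + v))/3 = ((-682 + O)/((2*v)))/3 = ((-682 + O)*(1/(2*v)))/3 = ((-682 + O)/(2*v))/3 = (-682 + O)/(6*v))
(J(-69, 660) + 351100)/(-427227 + 289025) = ((⅙)*(-682 - 69)/660 + 351100)/(-427227 + 289025) = ((⅙)*(1/660)*(-751) + 351100)/(-138202) = (-751/3960 + 351100)*(-1/138202) = (1390355249/3960)*(-1/138202) = -32333843/12727440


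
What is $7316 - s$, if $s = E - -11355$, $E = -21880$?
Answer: $17841$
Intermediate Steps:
$s = -10525$ ($s = -21880 - -11355 = -21880 + 11355 = -10525$)
$7316 - s = 7316 - -10525 = 7316 + 10525 = 17841$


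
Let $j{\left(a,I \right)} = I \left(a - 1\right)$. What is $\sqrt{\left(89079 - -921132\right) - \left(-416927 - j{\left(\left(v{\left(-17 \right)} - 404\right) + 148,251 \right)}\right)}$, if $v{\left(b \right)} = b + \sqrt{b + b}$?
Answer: $\sqrt{1358364 + 251 i \sqrt{34}} \approx 1165.5 + 0.628 i$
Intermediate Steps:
$v{\left(b \right)} = b + \sqrt{2} \sqrt{b}$ ($v{\left(b \right)} = b + \sqrt{2 b} = b + \sqrt{2} \sqrt{b}$)
$j{\left(a,I \right)} = I \left(-1 + a\right)$
$\sqrt{\left(89079 - -921132\right) - \left(-416927 - j{\left(\left(v{\left(-17 \right)} - 404\right) + 148,251 \right)}\right)} = \sqrt{\left(89079 - -921132\right) - \left(-416927 - 251 \left(-1 - \left(273 - \sqrt{2} \sqrt{-17}\right)\right)\right)} = \sqrt{\left(89079 + 921132\right) - \left(-416927 - 251 \left(-1 - \left(273 - \sqrt{2} i \sqrt{17}\right)\right)\right)} = \sqrt{1010211 - \left(-416927 - 251 \left(-1 - \left(273 - i \sqrt{34}\right)\right)\right)} = \sqrt{1010211 - \left(-416927 - 251 \left(-274 + i \sqrt{34}\right)\right)} = \sqrt{1010211 - \left(-348153 - 251 i \sqrt{34}\right)} = \sqrt{1010211 + \left(348153 + 251 i \sqrt{34}\right)} = \sqrt{1358364 + 251 i \sqrt{34}}$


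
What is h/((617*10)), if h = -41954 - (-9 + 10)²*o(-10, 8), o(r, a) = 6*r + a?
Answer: -20951/3085 ≈ -6.7912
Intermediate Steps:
o(r, a) = a + 6*r
h = -41902 (h = -41954 - (-9 + 10)²*(8 + 6*(-10)) = -41954 - 1²*(8 - 60) = -41954 - (-52) = -41954 - 1*(-52) = -41954 + 52 = -41902)
h/((617*10)) = -41902/(617*10) = -41902/6170 = -41902*1/6170 = -20951/3085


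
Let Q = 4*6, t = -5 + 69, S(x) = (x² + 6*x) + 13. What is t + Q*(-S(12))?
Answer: -5432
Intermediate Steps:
S(x) = 13 + x² + 6*x
t = 64
Q = 24
t + Q*(-S(12)) = 64 + 24*(-(13 + 12² + 6*12)) = 64 + 24*(-(13 + 144 + 72)) = 64 + 24*(-1*229) = 64 + 24*(-229) = 64 - 5496 = -5432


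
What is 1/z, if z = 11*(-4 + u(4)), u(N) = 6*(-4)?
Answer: -1/308 ≈ -0.0032468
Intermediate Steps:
u(N) = -24
z = -308 (z = 11*(-4 - 24) = 11*(-28) = -308)
1/z = 1/(-308) = -1/308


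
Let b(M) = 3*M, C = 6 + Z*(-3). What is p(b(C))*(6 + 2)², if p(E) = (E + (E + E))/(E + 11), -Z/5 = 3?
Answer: 7344/41 ≈ 179.12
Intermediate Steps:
Z = -15 (Z = -5*3 = -15)
C = 51 (C = 6 - 15*(-3) = 6 + 45 = 51)
p(E) = 3*E/(11 + E) (p(E) = (E + 2*E)/(11 + E) = (3*E)/(11 + E) = 3*E/(11 + E))
p(b(C))*(6 + 2)² = (3*(3*51)/(11 + 3*51))*(6 + 2)² = (3*153/(11 + 153))*8² = (3*153/164)*64 = (3*153*(1/164))*64 = (459/164)*64 = 7344/41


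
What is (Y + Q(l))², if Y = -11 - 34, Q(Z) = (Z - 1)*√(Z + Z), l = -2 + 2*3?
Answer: 2097 - 540*√2 ≈ 1333.3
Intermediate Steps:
l = 4 (l = -2 + 6 = 4)
Q(Z) = √2*√Z*(-1 + Z) (Q(Z) = (-1 + Z)*√(2*Z) = (-1 + Z)*(√2*√Z) = √2*√Z*(-1 + Z))
Y = -45
(Y + Q(l))² = (-45 + √2*√4*(-1 + 4))² = (-45 + √2*2*3)² = (-45 + 6*√2)²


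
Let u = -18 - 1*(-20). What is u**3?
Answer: 8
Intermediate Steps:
u = 2 (u = -18 + 20 = 2)
u**3 = 2**3 = 8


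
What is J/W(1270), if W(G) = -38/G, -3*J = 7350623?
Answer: 4667645605/57 ≈ 8.1889e+7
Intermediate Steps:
J = -7350623/3 (J = -⅓*7350623 = -7350623/3 ≈ -2.4502e+6)
J/W(1270) = -7350623/(3*((-38/1270))) = -7350623/(3*((-38*1/1270))) = -7350623/(3*(-19/635)) = -7350623/3*(-635/19) = 4667645605/57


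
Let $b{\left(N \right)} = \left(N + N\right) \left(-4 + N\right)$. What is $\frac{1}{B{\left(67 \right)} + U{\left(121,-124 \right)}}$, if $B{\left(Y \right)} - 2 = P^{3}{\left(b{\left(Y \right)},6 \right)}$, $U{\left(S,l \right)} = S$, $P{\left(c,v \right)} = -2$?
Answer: $\frac{1}{115} \approx 0.0086956$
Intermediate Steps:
$b{\left(N \right)} = 2 N \left(-4 + N\right)$
$B{\left(Y \right)} = -6$ ($B{\left(Y \right)} = 2 + \left(-2\right)^{3} = 2 - 8 = -6$)
$\frac{1}{B{\left(67 \right)} + U{\left(121,-124 \right)}} = \frac{1}{-6 + 121} = \frac{1}{115}$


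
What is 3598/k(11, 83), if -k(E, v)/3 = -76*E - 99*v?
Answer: 3598/27159 ≈ 0.13248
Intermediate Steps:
k(E, v) = 228*E + 297*v (k(E, v) = -3*(-76*E - 99*v) = -3*(-99*v - 76*E) = 228*E + 297*v)
3598/k(11, 83) = 3598/(228*11 + 297*83) = 3598/(2508 + 24651) = 3598/27159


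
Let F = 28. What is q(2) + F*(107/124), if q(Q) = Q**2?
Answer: 873/31 ≈ 28.161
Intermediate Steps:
q(2) + F*(107/124) = 2**2 + 28*(107/124) = 4 + 28*(107*(1/124)) = 4 + 28*(107/124) = 4 + 749/31 = 873/31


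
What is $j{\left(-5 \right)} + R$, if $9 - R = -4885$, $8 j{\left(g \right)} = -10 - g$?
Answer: $\frac{39147}{8} \approx 4893.4$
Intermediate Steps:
$j{\left(g \right)} = - \frac{5}{4} - \frac{g}{8}$ ($j{\left(g \right)} = \frac{-10 - g}{8} = - \frac{5}{4} - \frac{g}{8}$)
$R = 4894$ ($R = 9 - -4885 = 9 + 4885 = 4894$)
$j{\left(-5 \right)} + R = \left(- \frac{5}{4} - - \frac{5}{8}\right) + 4894 = \left(- \frac{5}{4} + \frac{5}{8}\right) + 4894 = - \frac{5}{8} + 4894 = \frac{39147}{8}$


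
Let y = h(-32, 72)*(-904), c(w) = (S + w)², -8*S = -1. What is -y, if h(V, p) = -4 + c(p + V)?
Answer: 11614705/8 ≈ 1.4518e+6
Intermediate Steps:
S = ⅛ (S = -⅛*(-1) = ⅛ ≈ 0.12500)
c(w) = (⅛ + w)²
h(V, p) = -4 + (1 + 8*V + 8*p)²/64 (h(V, p) = -4 + (1 + 8*(p + V))²/64 = -4 + (1 + 8*(V + p))²/64 = -4 + (1 + (8*V + 8*p))²/64 = -4 + (1 + 8*V + 8*p)²/64)
y = -11614705/8 (y = (-4 + (1 + 8*(-32) + 8*72)²/64)*(-904) = (-4 + (1 - 256 + 576)²/64)*(-904) = (-4 + (1/64)*321²)*(-904) = (-4 + (1/64)*103041)*(-904) = (-4 + 103041/64)*(-904) = (102785/64)*(-904) = -11614705/8 ≈ -1.4518e+6)
-y = -1*(-11614705/8) = 11614705/8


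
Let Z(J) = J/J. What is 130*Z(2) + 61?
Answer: 191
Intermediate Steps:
Z(J) = 1
130*Z(2) + 61 = 130*1 + 61 = 130 + 61 = 191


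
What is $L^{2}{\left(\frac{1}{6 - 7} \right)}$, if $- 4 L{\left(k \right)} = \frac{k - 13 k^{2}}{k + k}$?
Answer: $\frac{49}{16} \approx 3.0625$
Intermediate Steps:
$L{\left(k \right)} = - \frac{k - 13 k^{2}}{8 k}$ ($L{\left(k \right)} = - \frac{\left(k - 13 k^{2}\right) \frac{1}{k + k}}{4} = - \frac{\left(k - 13 k^{2}\right) \frac{1}{2 k}}{4} = - \frac{\frac{1}{2} \frac{1}{k} \left(k - 13 k^{2}\right)}{4} = - \frac{k - 13 k^{2}}{8 k}$)
$L^{2}{\left(\frac{1}{6 - 7} \right)} = \left(- \frac{1}{8} + \frac{13}{8 \left(6 - 7\right)}\right)^{2} = \left(- \frac{1}{8} + \frac{13}{8 \left(-1\right)}\right)^{2} = \left(- \frac{1}{8} + \frac{13}{8} \left(-1\right)\right)^{2} = \left(- \frac{1}{8} - \frac{13}{8}\right)^{2} = \left(- \frac{7}{4}\right)^{2} = \frac{49}{16}$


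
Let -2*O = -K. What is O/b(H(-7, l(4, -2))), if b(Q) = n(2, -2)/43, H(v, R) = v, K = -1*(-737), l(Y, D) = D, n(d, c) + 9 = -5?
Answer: -31691/28 ≈ -1131.8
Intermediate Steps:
n(d, c) = -14 (n(d, c) = -9 - 5 = -14)
K = 737
b(Q) = -14/43
O = 737/2 (O = -(-1)*737/2 = -1/2*(-737) = 737/2 ≈ 368.50)
O/b(H(-7, l(4, -2))) = 737/(2*(-14/43)) = (737/2)*(-43/14) = -31691/28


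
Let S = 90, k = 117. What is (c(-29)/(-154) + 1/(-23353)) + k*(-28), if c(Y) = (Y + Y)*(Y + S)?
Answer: -531775416/163471 ≈ -3253.0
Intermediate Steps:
c(Y) = 2*Y*(90 + Y) (c(Y) = (Y + Y)*(Y + 90) = (2*Y)*(90 + Y) = 2*Y*(90 + Y))
(c(-29)/(-154) + 1/(-23353)) + k*(-28) = ((2*(-29)*(90 - 29))/(-154) + 1/(-23353)) + 117*(-28) = ((2*(-29)*61)*(-1/154) - 1/23353) - 3276 = (-3538*(-1/154) - 1/23353) - 3276 = (1769/77 - 1/23353) - 3276 = 3755580/163471 - 3276 = -531775416/163471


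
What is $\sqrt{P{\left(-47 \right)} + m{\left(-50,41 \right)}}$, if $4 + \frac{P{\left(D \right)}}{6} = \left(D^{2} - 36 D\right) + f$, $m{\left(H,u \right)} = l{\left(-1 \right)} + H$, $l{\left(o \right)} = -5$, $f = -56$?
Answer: $\sqrt{22991} \approx 151.63$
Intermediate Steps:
$m{\left(H,u \right)} = -5 + H$
$P{\left(D \right)} = -360 - 216 D + 6 D^{2}$ ($P{\left(D \right)} = -24 + 6 \left(\left(D^{2} - 36 D\right) - 56\right) = -24 + 6 \left(-56 + D^{2} - 36 D\right) = -24 - \left(336 - 6 D^{2} + 216 D\right) = -360 - 216 D + 6 D^{2}$)
$\sqrt{P{\left(-47 \right)} + m{\left(-50,41 \right)}} = \sqrt{\left(-360 - -10152 + 6 \left(-47\right)^{2}\right) - 55} = \sqrt{\left(-360 + 10152 + 6 \cdot 2209\right) - 55} = \sqrt{\left(-360 + 10152 + 13254\right) - 55} = \sqrt{23046 - 55} = \sqrt{22991}$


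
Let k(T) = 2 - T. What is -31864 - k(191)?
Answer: -31675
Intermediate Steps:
-31864 - k(191) = -31864 - (2 - 1*191) = -31864 - (2 - 191) = -31864 - 1*(-189) = -31864 + 189 = -31675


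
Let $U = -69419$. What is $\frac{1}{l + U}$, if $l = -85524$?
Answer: $- \frac{1}{154943} \approx -6.454 \cdot 10^{-6}$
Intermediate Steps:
$\frac{1}{l + U} = \frac{1}{-85524 - 69419} = \frac{1}{-154943} = - \frac{1}{154943}$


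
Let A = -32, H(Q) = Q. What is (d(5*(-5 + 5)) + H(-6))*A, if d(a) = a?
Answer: 192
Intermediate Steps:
(d(5*(-5 + 5)) + H(-6))*A = (5*(-5 + 5) - 6)*(-32) = (5*0 - 6)*(-32) = (0 - 6)*(-32) = -6*(-32) = 192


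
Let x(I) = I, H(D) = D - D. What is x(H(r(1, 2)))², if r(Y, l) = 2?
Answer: 0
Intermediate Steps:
H(D) = 0
x(H(r(1, 2)))² = 0² = 0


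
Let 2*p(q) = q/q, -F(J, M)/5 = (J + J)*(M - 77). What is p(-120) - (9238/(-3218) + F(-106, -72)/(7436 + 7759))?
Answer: 134614217/9779502 ≈ 13.765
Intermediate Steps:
F(J, M) = -10*J*(-77 + M) (F(J, M) = -5*(J + J)*(M - 77) = -5*2*J*(-77 + M) = -10*J*(-77 + M))
p(q) = 1/2 (p(q) = (q/q)/2 = (1/2)*1 = 1/2)
p(-120) - (9238/(-3218) + F(-106, -72)/(7436 + 7759)) = 1/2 - (9238/(-3218) + (10*(-106)*(77 - 1*(-72)))/(7436 + 7759)) = 1/2 - (9238*(-1/3218) + (10*(-106)*(77 + 72))/15195) = 1/2 - (-4619/1609 + (10*(-106)*149)*(1/15195)) = 1/2 - (-4619/1609 - 157940*1/15195) = 1/2 - (-4619/1609 - 31588/3039) = 1/2 - 1*(-64862233/4889751) = 1/2 + 64862233/4889751 = 134614217/9779502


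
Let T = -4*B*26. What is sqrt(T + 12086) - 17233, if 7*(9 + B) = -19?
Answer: -17233 + sqrt(651910)/7 ≈ -17118.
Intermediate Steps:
B = -82/7 (B = -9 + (1/7)*(-19) = -9 - 19/7 = -82/7 ≈ -11.714)
T = 8528/7 (T = -4*(-82/7)*26 = (328/7)*26 = 8528/7 ≈ 1218.3)
sqrt(T + 12086) - 17233 = sqrt(8528/7 + 12086) - 17233 = sqrt(93130/7) - 17233 = sqrt(651910)/7 - 17233 = -17233 + sqrt(651910)/7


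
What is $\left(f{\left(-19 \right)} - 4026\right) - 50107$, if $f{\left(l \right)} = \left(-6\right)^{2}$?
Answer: $-54097$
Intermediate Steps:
$f{\left(l \right)} = 36$
$\left(f{\left(-19 \right)} - 4026\right) - 50107 = \left(36 - 4026\right) - 50107 = -3990 - 50107 = -54097$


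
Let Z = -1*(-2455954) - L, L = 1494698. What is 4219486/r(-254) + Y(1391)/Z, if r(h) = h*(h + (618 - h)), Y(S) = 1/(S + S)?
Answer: -2820952335997085/104944187536656 ≈ -26.880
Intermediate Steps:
Y(S) = 1/(2*S)
Z = 961256 (Z = -1*(-2455954) - 1*1494698 = 2455954 - 1494698 = 961256)
r(h) = 618*h (r(h) = h*618 = 618*h)
4219486/r(-254) + Y(1391)/Z = 4219486/((618*(-254))) + ((½)/1391)/961256 = 4219486/(-156972) + ((½)*(1/1391))*(1/961256) = 4219486*(-1/156972) + (1/2782)*(1/961256) = -2109743/78486 + 1/2674214192 = -2820952335997085/104944187536656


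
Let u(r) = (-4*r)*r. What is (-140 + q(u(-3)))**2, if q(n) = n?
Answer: 30976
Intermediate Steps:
u(r) = -4*r**2
(-140 + q(u(-3)))**2 = (-140 - 4*(-3)**2)**2 = (-140 - 4*9)**2 = (-140 - 36)**2 = (-176)**2 = 30976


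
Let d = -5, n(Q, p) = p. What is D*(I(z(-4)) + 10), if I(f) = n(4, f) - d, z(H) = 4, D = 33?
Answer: 627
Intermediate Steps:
I(f) = 5 + f (I(f) = f - 1*(-5) = f + 5 = 5 + f)
D*(I(z(-4)) + 10) = 33*((5 + 4) + 10) = 33*(9 + 10) = 33*19 = 627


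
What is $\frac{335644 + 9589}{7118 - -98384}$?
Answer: $\frac{345233}{105502} \approx 3.2723$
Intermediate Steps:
$\frac{335644 + 9589}{7118 - -98384} = \frac{345233}{7118 + 98384} = \frac{345233}{105502}$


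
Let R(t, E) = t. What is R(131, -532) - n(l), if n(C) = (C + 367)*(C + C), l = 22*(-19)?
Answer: -42505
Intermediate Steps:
l = -418
n(C) = 2*C*(367 + C) (n(C) = (367 + C)*(2*C) = 2*C*(367 + C))
R(131, -532) - n(l) = 131 - 2*(-418)*(367 - 418) = 131 - 2*(-418)*(-51) = 131 - 1*42636 = 131 - 42636 = -42505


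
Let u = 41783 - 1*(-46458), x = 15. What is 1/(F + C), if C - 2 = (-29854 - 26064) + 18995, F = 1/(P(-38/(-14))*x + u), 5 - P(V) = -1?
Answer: -88331/3261268850 ≈ -2.7085e-5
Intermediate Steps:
P(V) = 6 (P(V) = 5 - 1*(-1) = 5 + 1 = 6)
u = 88241 (u = 41783 + 46458 = 88241)
F = 1/88331 (F = 1/(6*15 + 88241) = 1/(90 + 88241) = 1/88331 ≈ 1.1321e-5)
C = -36921 (C = 2 + ((-29854 - 26064) + 18995) = 2 + (-55918 + 18995) = 2 - 36923 = -36921)
1/(F + C) = 1/(1/88331 - 36921) = 1/(-3261268850/88331) = -88331/3261268850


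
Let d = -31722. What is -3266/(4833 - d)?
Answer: -3266/36555 ≈ -0.089345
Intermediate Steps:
-3266/(4833 - d) = -3266/(4833 - 1*(-31722)) = -3266/(4833 + 31722) = -3266/36555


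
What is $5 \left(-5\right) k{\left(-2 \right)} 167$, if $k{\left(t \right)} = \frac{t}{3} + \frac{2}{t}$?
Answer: $\frac{20875}{3} \approx 6958.3$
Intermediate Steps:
$k{\left(t \right)} = \frac{2}{t} + \frac{t}{3}$ ($k{\left(t \right)} = t \frac{1}{3} + \frac{2}{t} = \frac{t}{3} + \frac{2}{t} = \frac{2}{t} + \frac{t}{3}$)
$5 \left(-5\right) k{\left(-2 \right)} 167 = 5 \left(-5\right) \left(\frac{2}{-2} + \frac{1}{3} \left(-2\right)\right) 167 = - 25 \left(2 \left(- \frac{1}{2}\right) - \frac{2}{3}\right) 167 = - 25 \left(-1 - \frac{2}{3}\right) 167 = \left(-25\right) \left(- \frac{5}{3}\right) 167 = \frac{125}{3} \cdot 167 = \frac{20875}{3}$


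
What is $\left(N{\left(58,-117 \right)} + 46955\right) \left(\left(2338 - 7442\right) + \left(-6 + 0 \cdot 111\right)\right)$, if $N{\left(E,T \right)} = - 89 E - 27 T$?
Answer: $-229704720$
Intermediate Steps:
$\left(N{\left(58,-117 \right)} + 46955\right) \left(\left(2338 - 7442\right) + \left(-6 + 0 \cdot 111\right)\right) = \left(\left(\left(-89\right) 58 - -3159\right) + 46955\right) \left(\left(2338 - 7442\right) + \left(-6 + 0 \cdot 111\right)\right) = \left(\left(-5162 + 3159\right) + 46955\right) \left(-5104 + \left(-6 + 0\right)\right) = \left(-2003 + 46955\right) \left(-5104 - 6\right) = 44952 \left(-5110\right) = -229704720$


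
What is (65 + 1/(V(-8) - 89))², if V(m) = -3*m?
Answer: 17842176/4225 ≈ 4223.0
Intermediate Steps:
(65 + 1/(V(-8) - 89))² = (65 + 1/(-3*(-8) - 89))² = (65 + 1/(24 - 89))² = (65 + 1/(-65))² = (65 - 1/65)² = (4224/65)² = 17842176/4225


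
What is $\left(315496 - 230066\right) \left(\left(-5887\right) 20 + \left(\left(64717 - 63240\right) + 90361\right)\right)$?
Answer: $-2212807860$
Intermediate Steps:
$\left(315496 - 230066\right) \left(\left(-5887\right) 20 + \left(\left(64717 - 63240\right) + 90361\right)\right) = 85430 \left(-117740 + \left(1477 + 90361\right)\right) = 85430 \left(-117740 + 91838\right) = 85430 \left(-25902\right) = -2212807860$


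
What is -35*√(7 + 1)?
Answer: -70*√2 ≈ -98.995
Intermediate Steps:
-35*√(7 + 1) = -70*√2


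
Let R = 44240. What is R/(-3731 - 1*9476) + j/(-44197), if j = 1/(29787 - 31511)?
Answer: -3370894569513/1006315658996 ≈ -3.3497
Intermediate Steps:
j = -1/1724 (j = 1/(-1724) = -1/1724 ≈ -0.00058005)
R/(-3731 - 1*9476) + j/(-44197) = 44240/(-3731 - 1*9476) - 1/1724/(-44197) = 44240/(-3731 - 9476) - 1/1724*(-1/44197) = 44240/(-13207) + 1/76195628 = 44240*(-1/13207) + 1/76195628 = -44240/13207 + 1/76195628 = -3370894569513/1006315658996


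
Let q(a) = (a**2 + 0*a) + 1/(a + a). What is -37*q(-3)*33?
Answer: -21571/2 ≈ -10786.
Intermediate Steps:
q(a) = a**2 + 1/(2*a) (q(a) = (a**2 + 0) + 1/(2*a) = a**2 + 1/(2*a))
-37*q(-3)*33 = -37*(1/2 + (-3)**3)/(-3)*33 = -(-37)*(1/2 - 27)/3*33 = -(-37)*(-53)/(3*2)*33 = -37*53/6*33 = -1961/6*33 = -21571/2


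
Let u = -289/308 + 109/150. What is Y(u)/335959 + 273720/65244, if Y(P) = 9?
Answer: 7663273723/1826609083 ≈ 4.1954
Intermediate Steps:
u = -4889/23100 (u = -289*1/308 + 109*(1/150) = -289/308 + 109/150 = -4889/23100 ≈ -0.21165)
Y(u)/335959 + 273720/65244 = 9/335959 + 273720/65244 = 9*(1/335959) + 273720*(1/65244) = 9/335959 + 22810/5437 = 7663273723/1826609083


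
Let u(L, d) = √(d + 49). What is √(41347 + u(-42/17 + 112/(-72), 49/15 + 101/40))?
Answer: √(1488492 + 3*√7890)/6 ≈ 203.36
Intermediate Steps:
u(L, d) = √(49 + d)
√(41347 + u(-42/17 + 112/(-72), 49/15 + 101/40)) = √(41347 + √(49 + (49/15 + 101/40))) = √(41347 + √(49 + 139/24)) = √(41347 + √(1315/24)) = √(41347 + √7890/12)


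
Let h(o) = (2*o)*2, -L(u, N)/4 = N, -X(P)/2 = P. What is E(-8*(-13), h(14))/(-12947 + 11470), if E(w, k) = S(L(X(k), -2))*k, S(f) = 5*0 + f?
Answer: -64/211 ≈ -0.30332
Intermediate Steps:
X(P) = -2*P
L(u, N) = -4*N
S(f) = f (S(f) = 0 + f = f)
h(o) = 4*o
E(w, k) = 8*k (E(w, k) = (-4*(-2))*k = 8*k)
E(-8*(-13), h(14))/(-12947 + 11470) = (8*(4*14))/(-12947 + 11470) = (8*56)/(-1477) = 448*(-1/1477) = -64/211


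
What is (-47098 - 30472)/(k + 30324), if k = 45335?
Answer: -77570/75659 ≈ -1.0253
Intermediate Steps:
(-47098 - 30472)/(k + 30324) = (-47098 - 30472)/(45335 + 30324) = -77570/75659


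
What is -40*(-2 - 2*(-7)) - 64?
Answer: -544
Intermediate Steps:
-40*(-2 - 2*(-7)) - 64 = -40*(-2 + 14) - 64 = -40*12 - 64 = -480 - 64 = -544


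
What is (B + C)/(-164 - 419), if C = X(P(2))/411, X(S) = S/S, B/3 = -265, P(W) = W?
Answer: 29704/21783 ≈ 1.3636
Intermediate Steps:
B = -795 (B = 3*(-265) = -795)
X(S) = 1
C = 1/411 ≈ 0.0024331
(B + C)/(-164 - 419) = (-795 + 1/411)/(-164 - 419) = -326744/411/(-583) = -326744/411*(-1/583) = 29704/21783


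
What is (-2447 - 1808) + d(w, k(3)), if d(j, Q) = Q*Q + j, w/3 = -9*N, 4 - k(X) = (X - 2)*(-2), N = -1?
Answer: -4192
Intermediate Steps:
k(X) = 2*X (k(X) = 4 - (X - 2)*(-2) = 4 - (-2 + X)*(-2) = 4 - (4 - 2*X) = 4 + (-4 + 2*X) = 2*X)
w = 27 (w = 3*(-9*(-1)) = 3*9 = 27)
d(j, Q) = j + Q**2 (d(j, Q) = Q**2 + j = j + Q**2)
(-2447 - 1808) + d(w, k(3)) = (-2447 - 1808) + (27 + (2*3)**2) = -4255 + (27 + 6**2) = -4255 + (27 + 36) = -4255 + 63 = -4192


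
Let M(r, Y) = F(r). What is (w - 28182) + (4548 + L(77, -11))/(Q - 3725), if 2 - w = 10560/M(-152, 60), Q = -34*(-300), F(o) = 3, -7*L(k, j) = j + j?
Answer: -1436770642/45325 ≈ -31699.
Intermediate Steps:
L(k, j) = -2*j/7 (L(k, j) = -(j + j)/7 = -2*j/7)
M(r, Y) = 3
Q = 10200
w = -3518 (w = 2 - 10560/3 = 2 - 1*3520 = 2 - 3520 = -3518)
(w - 28182) + (4548 + L(77, -11))/(Q - 3725) = (-3518 - 28182) + (4548 - 2/7*(-11))/(10200 - 3725) = -31700 + (4548 + 22/7)/6475 = -31700 + (31858/7)*(1/6475) = -31700 + 31858/45325 = -1436770642/45325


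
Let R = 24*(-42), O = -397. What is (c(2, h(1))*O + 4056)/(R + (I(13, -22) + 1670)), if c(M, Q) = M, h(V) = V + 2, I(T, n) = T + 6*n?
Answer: 3262/543 ≈ 6.0074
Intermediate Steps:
h(V) = 2 + V
R = -1008
(c(2, h(1))*O + 4056)/(R + (I(13, -22) + 1670)) = (2*(-397) + 4056)/(-1008 + ((13 + 6*(-22)) + 1670)) = (-794 + 4056)/(-1008 + ((13 - 132) + 1670)) = 3262/(-1008 + (-119 + 1670)) = 3262/(-1008 + 1551) = 3262/543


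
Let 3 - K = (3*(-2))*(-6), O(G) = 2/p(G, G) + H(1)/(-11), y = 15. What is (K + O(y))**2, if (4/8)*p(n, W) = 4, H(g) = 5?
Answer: 2134521/1936 ≈ 1102.5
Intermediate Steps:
p(n, W) = 8 (p(n, W) = 2*4 = 8)
O(G) = -9/44 (O(G) = 2/8 + 5/(-11) = 2*(1/8) + 5*(-1/11) = 1/4 - 5/11 = -9/44)
K = -33 (K = 3 - 3*(-2)*(-6) = 3 - (-6)*(-6) = 3 - 1*36 = 3 - 36 = -33)
(K + O(y))**2 = (-33 - 9/44)**2 = (-1461/44)**2 = 2134521/1936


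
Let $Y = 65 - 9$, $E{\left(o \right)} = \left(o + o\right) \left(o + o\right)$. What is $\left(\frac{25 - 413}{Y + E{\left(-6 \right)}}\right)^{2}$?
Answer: $\frac{9409}{2500} \approx 3.7636$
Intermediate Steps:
$E{\left(o \right)} = 4 o^{2}$ ($E{\left(o \right)} = 2 o 2 o = 4 o^{2}$)
$Y = 56$ ($Y = 65 - 9 = 56$)
$\left(\frac{25 - 413}{Y + E{\left(-6 \right)}}\right)^{2} = \left(\frac{25 - 413}{56 + 4 \left(-6\right)^{2}}\right)^{2} = \left(- \frac{388}{56 + 4 \cdot 36}\right)^{2} = \left(- \frac{388}{56 + 144}\right)^{2} = \left(- \frac{388}{200}\right)^{2} = \left(\left(-388\right) \frac{1}{200}\right)^{2} = \left(- \frac{97}{50}\right)^{2} = \frac{9409}{2500}$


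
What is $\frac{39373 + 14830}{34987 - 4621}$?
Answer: $\frac{54203}{30366} \approx 1.785$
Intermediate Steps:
$\frac{39373 + 14830}{34987 - 4621} = \frac{54203}{30366}$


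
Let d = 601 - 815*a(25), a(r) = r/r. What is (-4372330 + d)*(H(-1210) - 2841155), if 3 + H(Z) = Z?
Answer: 12428379144192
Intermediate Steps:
a(r) = 1
H(Z) = -3 + Z
d = -214 (d = 601 - 815*1 = 601 - 815 = -214)
(-4372330 + d)*(H(-1210) - 2841155) = (-4372330 - 214)*((-3 - 1210) - 2841155) = -4372544*(-1213 - 2841155) = -4372544*(-2842368) = 12428379144192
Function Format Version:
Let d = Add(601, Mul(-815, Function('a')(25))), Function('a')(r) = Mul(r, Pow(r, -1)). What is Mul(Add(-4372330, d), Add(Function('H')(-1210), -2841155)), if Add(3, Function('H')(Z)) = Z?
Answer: 12428379144192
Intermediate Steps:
Function('a')(r) = 1
Function('H')(Z) = Add(-3, Z)
d = -214 (d = Add(601, Mul(-815, 1)) = Add(601, -815) = -214)
Mul(Add(-4372330, d), Add(Function('H')(-1210), -2841155)) = Mul(Add(-4372330, -214), Add(Add(-3, -1210), -2841155)) = Mul(-4372544, Add(-1213, -2841155)) = Mul(-4372544, -2842368) = 12428379144192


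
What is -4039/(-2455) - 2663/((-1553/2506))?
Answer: 16389661057/3812615 ≈ 4298.8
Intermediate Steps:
-4039/(-2455) - 2663/((-1553/2506)) = -4039*(-1/2455) - 2663/((-1553*1/2506)) = 4039/2455 - 2663/(-1553/2506) = 4039/2455 - 2663*(-2506/1553) = 4039/2455 + 6673478/1553 = 16389661057/3812615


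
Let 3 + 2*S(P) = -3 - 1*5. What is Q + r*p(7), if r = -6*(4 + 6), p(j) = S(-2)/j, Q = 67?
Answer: 799/7 ≈ 114.14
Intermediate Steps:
S(P) = -11/2 (S(P) = -3/2 + (-3 - 1*5)/2 = -3/2 + (-3 - 5)/2 = -3/2 + (½)*(-8) = -3/2 - 4 = -11/2)
p(j) = -11/(2*j)
r = -60 (r = -6*10 = -60)
Q + r*p(7) = 67 - (-330)/7 = 67 - 60*(-11/14) = 67 + 330/7 = 799/7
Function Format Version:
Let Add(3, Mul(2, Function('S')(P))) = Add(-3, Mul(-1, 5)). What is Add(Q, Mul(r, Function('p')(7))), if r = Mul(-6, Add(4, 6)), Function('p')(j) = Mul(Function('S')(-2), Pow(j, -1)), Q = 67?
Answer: Rational(799, 7) ≈ 114.14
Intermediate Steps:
Function('S')(P) = Rational(-11, 2) (Function('S')(P) = Add(Rational(-3, 2), Mul(Rational(1, 2), Add(-3, Mul(-1, 5)))) = Add(Rational(-3, 2), Mul(Rational(1, 2), Add(-3, -5))) = Add(Rational(-3, 2), Mul(Rational(1, 2), -8)) = Add(Rational(-3, 2), -4) = Rational(-11, 2))
Function('p')(j) = Mul(Rational(-11, 2), Pow(j, -1))
r = -60 (r = Mul(-6, 10) = -60)
Add(Q, Mul(r, Function('p')(7))) = Add(67, Mul(-60, Mul(Rational(-11, 2), Pow(7, -1)))) = Add(67, Mul(-60, Mul(Rational(-11, 2), Rational(1, 7)))) = Add(67, Mul(-60, Rational(-11, 14))) = Add(67, Rational(330, 7)) = Rational(799, 7)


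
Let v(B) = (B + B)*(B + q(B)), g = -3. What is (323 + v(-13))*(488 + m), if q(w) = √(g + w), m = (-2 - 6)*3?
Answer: 306704 - 48256*I ≈ 3.067e+5 - 48256.0*I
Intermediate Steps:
m = -24 (m = -8*3 = -24)
q(w) = √(-3 + w)
v(B) = 2*B*(B + √(-3 + B)) (v(B) = (B + B)*(B + √(-3 + B)) = (2*B)*(B + √(-3 + B)) = 2*B*(B + √(-3 + B)))
(323 + v(-13))*(488 + m) = (323 + 2*(-13)*(-13 + √(-3 - 13)))*(488 - 24) = (323 + 2*(-13)*(-13 + √(-16)))*464 = (323 + 2*(-13)*(-13 + 4*I))*464 = (323 + (338 - 104*I))*464 = (661 - 104*I)*464 = 306704 - 48256*I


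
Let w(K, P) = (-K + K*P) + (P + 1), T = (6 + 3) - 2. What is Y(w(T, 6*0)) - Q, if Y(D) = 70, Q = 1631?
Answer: -1561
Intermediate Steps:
T = 7 (T = 9 - 2 = 7)
w(K, P) = 1 + P - K + K*P (w(K, P) = (-K + K*P) + (1 + P) = 1 + P - K + K*P)
Y(w(T, 6*0)) - Q = 70 - 1*1631 = 70 - 1631 = -1561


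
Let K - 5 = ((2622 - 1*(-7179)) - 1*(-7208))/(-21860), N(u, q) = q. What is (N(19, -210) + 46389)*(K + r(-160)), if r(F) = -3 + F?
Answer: -160282183131/21860 ≈ -7.3322e+6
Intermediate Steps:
K = 92291/21860 (K = 5 + ((2622 - 1*(-7179)) - 1*(-7208))/(-21860) = 5 + ((2622 + 7179) + 7208)*(-1/21860) = 5 + (9801 + 7208)*(-1/21860) = 5 + 17009*(-1/21860) = 5 - 17009/21860 = 92291/21860 ≈ 4.2219)
(N(19, -210) + 46389)*(K + r(-160)) = (-210 + 46389)*(92291/21860 + (-3 - 160)) = 46179*(92291/21860 - 163) = 46179*(-3470889/21860) = -160282183131/21860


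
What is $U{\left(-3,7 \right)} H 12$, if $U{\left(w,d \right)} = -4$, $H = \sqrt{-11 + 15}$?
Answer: $-96$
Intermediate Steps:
$H = 2$ ($H = \sqrt{4} = 2$)
$U{\left(-3,7 \right)} H 12 = \left(-4\right) 2 \cdot 12 = \left(-8\right) 12 = -96$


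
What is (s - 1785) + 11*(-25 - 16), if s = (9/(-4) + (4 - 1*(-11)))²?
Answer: -33175/16 ≈ -2073.4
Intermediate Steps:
s = 2601/16 (s = (9*(-¼) + (4 + 11))² = (-9/4 + 15)² = (51/4)² = 2601/16 ≈ 162.56)
(s - 1785) + 11*(-25 - 16) = (2601/16 - 1785) + 11*(-25 - 16) = -25959/16 + 11*(-41) = -25959/16 - 451 = -33175/16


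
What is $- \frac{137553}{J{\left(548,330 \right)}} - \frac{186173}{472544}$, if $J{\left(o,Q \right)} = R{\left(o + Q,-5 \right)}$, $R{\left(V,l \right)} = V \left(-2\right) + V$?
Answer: $\frac{32418192469}{207446816} \approx 156.27$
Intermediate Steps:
$R{\left(V,l \right)} = - V$ ($R{\left(V,l \right)} = - 2 V + V = - V$)
$J{\left(o,Q \right)} = - Q - o$ ($J{\left(o,Q \right)} = - (o + Q) = - (Q + o) = - Q - o$)
$- \frac{137553}{J{\left(548,330 \right)}} - \frac{186173}{472544} = - \frac{137553}{\left(-1\right) 330 - 548} - \frac{186173}{472544} = - \frac{137553}{-330 - 548} - \frac{186173}{472544} = - \frac{137553}{-878} - \frac{186173}{472544} = \left(-137553\right) \left(- \frac{1}{878}\right) - \frac{186173}{472544} = \frac{137553}{878} - \frac{186173}{472544} = \frac{32418192469}{207446816}$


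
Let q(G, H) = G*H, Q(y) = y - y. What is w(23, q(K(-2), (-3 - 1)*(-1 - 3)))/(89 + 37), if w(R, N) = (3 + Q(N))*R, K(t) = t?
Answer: 23/42 ≈ 0.54762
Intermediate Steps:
Q(y) = 0
w(R, N) = 3*R (w(R, N) = (3 + 0)*R = 3*R)
w(23, q(K(-2), (-3 - 1)*(-1 - 3)))/(89 + 37) = (3*23)/(89 + 37) = 69/126 = 69*(1/126) = 23/42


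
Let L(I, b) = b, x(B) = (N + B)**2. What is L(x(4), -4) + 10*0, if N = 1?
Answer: -4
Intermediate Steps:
x(B) = (1 + B)**2
L(x(4), -4) + 10*0 = -4 + 10*0 = -4 + 0 = -4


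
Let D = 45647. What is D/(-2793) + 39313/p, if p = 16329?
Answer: -30265174/2171757 ≈ -13.936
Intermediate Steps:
D/(-2793) + 39313/p = 45647/(-2793) + 39313/16329 = 45647*(-1/2793) + 39313*(1/16329) = -6521/399 + 39313/16329 = -30265174/2171757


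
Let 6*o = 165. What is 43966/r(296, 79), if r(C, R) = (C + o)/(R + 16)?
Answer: 8353540/647 ≈ 12911.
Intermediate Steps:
o = 55/2 (o = (⅙)*165 = 55/2 ≈ 27.500)
r(C, R) = (55/2 + C)/(16 + R) (r(C, R) = (C + 55/2)/(R + 16) = (55/2 + C)/(16 + R))
43966/r(296, 79) = 43966/(((55/2 + 296)/(16 + 79))) = 43966/(((647/2)/95)) = 43966/(((1/95)*(647/2))) = 43966/(647/190) = 43966*(190/647) = 8353540/647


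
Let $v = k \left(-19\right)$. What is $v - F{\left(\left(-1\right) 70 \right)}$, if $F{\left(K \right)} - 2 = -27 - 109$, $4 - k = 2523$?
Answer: $47995$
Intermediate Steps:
$k = -2519$ ($k = 4 - 2523 = -2519$)
$v = 47861$ ($v = \left(-2519\right) \left(-19\right) = 47861$)
$F{\left(K \right)} = -134$ ($F{\left(K \right)} = 2 - 136 = -134$)
$v - F{\left(\left(-1\right) 70 \right)} = 47861 - -134 = 47861 + 134 = 47995$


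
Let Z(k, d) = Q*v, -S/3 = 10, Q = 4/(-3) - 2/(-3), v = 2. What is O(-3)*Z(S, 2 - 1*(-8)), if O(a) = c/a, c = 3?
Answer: 4/3 ≈ 1.3333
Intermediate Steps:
Q = -2/3 (Q = 4*(-1/3) - 2*(-1/3) = -4/3 + 2/3 = -2/3 ≈ -0.66667)
S = -30 (S = -3*10 = -30)
O(a) = 3/a
Z(k, d) = -4/3 (Z(k, d) = -2/3*2 = -4/3)
O(-3)*Z(S, 2 - 1*(-8)) = (3/(-3))*(-4/3) = (3*(-1/3))*(-4/3) = -1*(-4/3) = 4/3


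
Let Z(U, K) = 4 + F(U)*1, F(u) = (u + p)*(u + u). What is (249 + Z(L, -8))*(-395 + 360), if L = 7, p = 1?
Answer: -12775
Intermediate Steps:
F(u) = 2*u*(1 + u) (F(u) = (u + 1)*(u + u) = (1 + u)*(2*u) = 2*u*(1 + u))
Z(U, K) = 4 + 2*U*(1 + U) (Z(U, K) = 4 + (2*U*(1 + U))*1 = 4 + 2*U*(1 + U))
(249 + Z(L, -8))*(-395 + 360) = (249 + (4 + 2*7*(1 + 7)))*(-395 + 360) = (249 + (4 + 2*7*8))*(-35) = (249 + (4 + 112))*(-35) = (249 + 116)*(-35) = 365*(-35) = -12775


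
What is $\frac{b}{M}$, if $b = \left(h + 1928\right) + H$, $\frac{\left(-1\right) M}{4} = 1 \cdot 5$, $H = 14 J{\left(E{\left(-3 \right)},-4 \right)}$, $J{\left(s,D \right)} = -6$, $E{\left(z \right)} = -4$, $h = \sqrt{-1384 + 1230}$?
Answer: $- \frac{461}{5} - \frac{i \sqrt{154}}{20} \approx -92.2 - 0.62048 i$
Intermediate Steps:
$h = i \sqrt{154}$ ($h = \sqrt{-154} = i \sqrt{154} \approx 12.41 i$)
$H = -84$ ($H = 14 \left(-6\right) = -84$)
$M = -20$ ($M = - 4 \cdot 1 \cdot 5 = \left(-4\right) 5 = -20$)
$b = 1844 + i \sqrt{154}$ ($b = \left(i \sqrt{154} + 1928\right) - 84 = \left(1928 + i \sqrt{154}\right) - 84 = 1844 + i \sqrt{154} \approx 1844.0 + 12.41 i$)
$\frac{b}{M} = \frac{1844 + i \sqrt{154}}{-20} = \left(1844 + i \sqrt{154}\right) \left(- \frac{1}{20}\right) = - \frac{461}{5} - \frac{i \sqrt{154}}{20}$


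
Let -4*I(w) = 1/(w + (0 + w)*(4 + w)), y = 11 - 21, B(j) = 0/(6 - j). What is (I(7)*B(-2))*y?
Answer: 0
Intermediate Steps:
B(j) = 0
y = -10
I(w) = -1/(4*(w + w*(4 + w))) (I(w) = -1/(4*(w + (0 + w)*(4 + w))) = -1/(4*(w + w*(4 + w))))
(I(7)*B(-2))*y = (-¼/(7*(5 + 7))*0)*(-10) = (-¼*⅐/12*0)*(-10) = (-¼*⅐*1/12*0)*(-10) = -1/336*0*(-10) = 0*(-10) = 0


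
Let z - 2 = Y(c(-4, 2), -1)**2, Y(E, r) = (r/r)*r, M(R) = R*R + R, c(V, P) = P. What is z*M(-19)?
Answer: 1026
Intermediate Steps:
M(R) = R + R**2 (M(R) = R**2 + R = R + R**2)
Y(E, r) = r (Y(E, r) = 1*r = r)
z = 3 (z = 2 + (-1)**2 = 2 + 1 = 3)
z*M(-19) = 3*(-19*(1 - 19)) = 3*(-19*(-18)) = 3*342 = 1026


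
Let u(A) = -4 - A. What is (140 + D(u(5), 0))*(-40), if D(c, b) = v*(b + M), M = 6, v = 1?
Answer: -5840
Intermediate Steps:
D(c, b) = 6 + b (D(c, b) = 1*(b + 6) = 1*(6 + b) = 6 + b)
(140 + D(u(5), 0))*(-40) = (140 + (6 + 0))*(-40) = (140 + 6)*(-40) = 146*(-40) = -5840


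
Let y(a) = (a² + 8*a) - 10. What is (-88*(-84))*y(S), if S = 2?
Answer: 73920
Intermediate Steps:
y(a) = -10 + a² + 8*a
(-88*(-84))*y(S) = (-88*(-84))*(-10 + 2² + 8*2) = 7392*(-10 + 4 + 16) = 7392*10 = 73920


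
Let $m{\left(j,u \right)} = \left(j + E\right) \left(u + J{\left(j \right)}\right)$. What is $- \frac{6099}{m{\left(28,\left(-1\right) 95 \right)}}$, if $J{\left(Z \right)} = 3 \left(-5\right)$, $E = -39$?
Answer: $- \frac{6099}{1210} \approx -5.0405$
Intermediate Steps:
$J{\left(Z \right)} = -15$
$m{\left(j,u \right)} = \left(-39 + j\right) \left(-15 + u\right)$ ($m{\left(j,u \right)} = \left(j - 39\right) \left(u - 15\right) = \left(-39 + j\right) \left(-15 + u\right)$)
$- \frac{6099}{m{\left(28,\left(-1\right) 95 \right)}} = - \frac{6099}{585 - 39 \left(\left(-1\right) 95\right) - 420 + 28 \left(\left(-1\right) 95\right)} = - \frac{6099}{585 - -3705 - 420 + 28 \left(-95\right)} = - \frac{6099}{585 + 3705 - 420 - 2660} = - \frac{6099}{1210}$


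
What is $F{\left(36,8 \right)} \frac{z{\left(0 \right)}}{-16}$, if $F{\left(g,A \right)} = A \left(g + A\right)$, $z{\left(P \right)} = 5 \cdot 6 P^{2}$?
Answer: $0$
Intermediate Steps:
$z{\left(P \right)} = 30 P^{2}$
$F{\left(g,A \right)} = A \left(A + g\right)$
$F{\left(36,8 \right)} \frac{z{\left(0 \right)}}{-16} = 8 \left(8 + 36\right) \frac{30 \cdot 0^{2}}{-16} = 8 \cdot 44 \cdot 30 \cdot 0 \left(- \frac{1}{16}\right) = 352 \cdot 0 \left(- \frac{1}{16}\right) = 352 \cdot 0 = 0$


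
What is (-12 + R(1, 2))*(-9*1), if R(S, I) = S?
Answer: 99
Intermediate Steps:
(-12 + R(1, 2))*(-9*1) = (-12 + 1)*(-9*1) = -11*(-9) = 99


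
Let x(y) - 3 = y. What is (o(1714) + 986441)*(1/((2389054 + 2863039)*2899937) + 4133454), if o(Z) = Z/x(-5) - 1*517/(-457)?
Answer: 28355964417877002508700731075/6960447639890437 ≈ 4.0739e+12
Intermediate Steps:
x(y) = 3 + y
o(Z) = 517/457 - Z/2 (o(Z) = Z/(3 - 5) - 1*517/(-457) = Z/(-2) - 517*(-1/457) = Z*(-½) + 517/457 = -Z/2 + 517/457 = 517/457 - Z/2)
(o(1714) + 986441)*(1/((2389054 + 2863039)*2899937) + 4133454) = ((517/457 - ½*1714) + 986441)*(1/((2389054 + 2863039)*2899937) + 4133454) = ((517/457 - 857) + 986441)*((1/2899937)/5252093 + 4133454) = (-391132/457 + 986441)*((1/5252093)*(1/2899937) + 4133454) = 450412405*(1/15230738818141 + 4133454)/457 = (450412405/457)*(62955558290800189015/15230738818141) = 28355964417877002508700731075/6960447639890437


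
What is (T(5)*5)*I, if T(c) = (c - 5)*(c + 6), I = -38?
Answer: 0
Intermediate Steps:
T(c) = (-5 + c)*(6 + c)
(T(5)*5)*I = ((-30 + 5 + 5**2)*5)*(-38) = ((-30 + 5 + 25)*5)*(-38) = (0*5)*(-38) = 0*(-38) = 0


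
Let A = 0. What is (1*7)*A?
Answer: 0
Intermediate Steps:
(1*7)*A = (1*7)*0 = 7*0 = 0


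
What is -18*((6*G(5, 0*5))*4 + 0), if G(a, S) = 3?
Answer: -1296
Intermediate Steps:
-18*((6*G(5, 0*5))*4 + 0) = -18*((6*3)*4 + 0) = -18*(18*4 + 0) = -18*(72 + 0) = -18*72 = -1296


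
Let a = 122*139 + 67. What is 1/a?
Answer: 1/17025 ≈ 5.8737e-5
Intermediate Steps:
a = 17025 (a = 16958 + 67 = 17025)
1/a = 1/17025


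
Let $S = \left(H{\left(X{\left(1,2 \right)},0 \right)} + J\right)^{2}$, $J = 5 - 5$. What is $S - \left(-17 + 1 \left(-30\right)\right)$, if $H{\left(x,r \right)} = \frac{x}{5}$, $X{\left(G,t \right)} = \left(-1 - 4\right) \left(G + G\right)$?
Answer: $51$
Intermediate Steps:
$X{\left(G,t \right)} = - 10 G$ ($X{\left(G,t \right)} = - 5 \cdot 2 G = - 10 G$)
$H{\left(x,r \right)} = \frac{x}{5}$ ($H{\left(x,r \right)} = x \frac{1}{5} = \frac{x}{5}$)
$J = 0$
$S = 4$ ($S = \left(\frac{\left(-10\right) 1}{5} + 0\right)^{2} = \left(\frac{1}{5} \left(-10\right) + 0\right)^{2} = \left(-2 + 0\right)^{2} = \left(-2\right)^{2} = 4$)
$S - \left(-17 + 1 \left(-30\right)\right) = 4 - \left(-17 + 1 \left(-30\right)\right) = 4 - \left(-17 - 30\right) = 4 - -47 = 4 + 47 = 51$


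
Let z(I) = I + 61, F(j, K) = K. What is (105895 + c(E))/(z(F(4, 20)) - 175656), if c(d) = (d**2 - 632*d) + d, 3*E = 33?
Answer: -1321/2341 ≈ -0.56429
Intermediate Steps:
E = 11 (E = (1/3)*33 = 11)
c(d) = d**2 - 631*d
z(I) = 61 + I
(105895 + c(E))/(z(F(4, 20)) - 175656) = (105895 + 11*(-631 + 11))/((61 + 20) - 175656) = (105895 + 11*(-620))/(81 - 175656) = (105895 - 6820)/(-175575) = 99075*(-1/175575) = -1321/2341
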